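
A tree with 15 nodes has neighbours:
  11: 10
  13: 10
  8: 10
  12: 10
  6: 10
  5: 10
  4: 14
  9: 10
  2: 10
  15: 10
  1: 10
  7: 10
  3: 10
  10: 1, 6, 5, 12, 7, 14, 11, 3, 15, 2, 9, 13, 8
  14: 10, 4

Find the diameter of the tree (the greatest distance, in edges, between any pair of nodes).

3

BFS from 4 reaches 6 last, at distance 3; BFS from 6 confirms no node is farther.
Path: 4–14–10–6.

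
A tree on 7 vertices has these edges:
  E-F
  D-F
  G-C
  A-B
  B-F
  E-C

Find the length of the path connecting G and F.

3

G – C – E – F: 3 edges.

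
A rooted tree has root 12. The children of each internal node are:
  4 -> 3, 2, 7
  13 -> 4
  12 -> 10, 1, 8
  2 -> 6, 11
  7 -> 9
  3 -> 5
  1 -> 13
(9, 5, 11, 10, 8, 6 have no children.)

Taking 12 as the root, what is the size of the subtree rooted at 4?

Descendants of 4 (including itself): 4, 3, 2, 7, 5, 11, 6, 9. That's 8.

8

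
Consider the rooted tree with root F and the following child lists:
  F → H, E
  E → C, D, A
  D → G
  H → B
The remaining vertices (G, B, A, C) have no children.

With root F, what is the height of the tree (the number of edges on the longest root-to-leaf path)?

3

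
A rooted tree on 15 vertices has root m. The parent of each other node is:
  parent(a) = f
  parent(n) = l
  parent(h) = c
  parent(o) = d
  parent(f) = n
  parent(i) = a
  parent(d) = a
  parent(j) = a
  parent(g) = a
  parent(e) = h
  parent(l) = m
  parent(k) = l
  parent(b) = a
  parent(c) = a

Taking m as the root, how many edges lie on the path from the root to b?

5

Climbing from b to the root: b → a → f → n → l → m. That's 5 steps.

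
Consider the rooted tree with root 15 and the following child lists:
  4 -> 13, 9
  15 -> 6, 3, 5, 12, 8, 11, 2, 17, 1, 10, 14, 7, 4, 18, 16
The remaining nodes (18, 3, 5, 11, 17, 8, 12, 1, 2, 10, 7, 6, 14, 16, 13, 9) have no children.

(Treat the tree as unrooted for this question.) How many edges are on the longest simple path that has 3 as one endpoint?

The node farthest from 3 is 13 (9 also at distance 3), via 3–15–4–13 — 3 edges.

3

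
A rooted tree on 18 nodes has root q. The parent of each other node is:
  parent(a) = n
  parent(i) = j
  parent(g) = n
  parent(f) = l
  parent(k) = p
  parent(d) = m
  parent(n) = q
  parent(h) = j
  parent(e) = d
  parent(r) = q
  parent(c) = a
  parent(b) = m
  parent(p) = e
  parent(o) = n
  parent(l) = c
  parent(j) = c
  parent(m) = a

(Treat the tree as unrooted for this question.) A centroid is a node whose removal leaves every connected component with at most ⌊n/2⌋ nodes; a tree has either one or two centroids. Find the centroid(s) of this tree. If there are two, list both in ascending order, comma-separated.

a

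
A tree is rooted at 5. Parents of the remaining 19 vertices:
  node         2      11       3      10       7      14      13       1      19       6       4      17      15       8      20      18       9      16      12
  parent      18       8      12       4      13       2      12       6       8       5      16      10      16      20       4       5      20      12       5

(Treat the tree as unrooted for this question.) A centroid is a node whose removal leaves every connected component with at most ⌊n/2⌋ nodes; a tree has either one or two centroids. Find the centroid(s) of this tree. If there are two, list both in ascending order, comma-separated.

12, 16

If 12 is removed the pieces have sizes 10, 6, 2, 1, all ≤ ⌊20/2⌋ = 10.
16 is adjacent to 12 and is also a centroid (the largest component after removing it is likewise 10).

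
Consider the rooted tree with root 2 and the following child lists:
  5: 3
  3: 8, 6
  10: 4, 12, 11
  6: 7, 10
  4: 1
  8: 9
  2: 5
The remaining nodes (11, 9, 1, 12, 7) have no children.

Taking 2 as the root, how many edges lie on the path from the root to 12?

5

Path from 2 to 12: 2 – 5 – 3 – 6 – 10 – 12, which has 5 edges.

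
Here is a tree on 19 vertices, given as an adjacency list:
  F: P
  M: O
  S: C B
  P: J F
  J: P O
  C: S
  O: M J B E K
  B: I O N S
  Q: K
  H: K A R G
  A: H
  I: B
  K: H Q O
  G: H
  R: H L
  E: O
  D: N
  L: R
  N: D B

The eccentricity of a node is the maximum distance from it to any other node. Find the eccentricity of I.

6

Distances from I peak at 6, attained at L.
I-B-O-K-H-R-L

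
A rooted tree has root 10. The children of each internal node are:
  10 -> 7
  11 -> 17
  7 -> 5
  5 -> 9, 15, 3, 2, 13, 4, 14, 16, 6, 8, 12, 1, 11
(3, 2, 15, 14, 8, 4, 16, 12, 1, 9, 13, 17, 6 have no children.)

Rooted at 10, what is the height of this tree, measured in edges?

4

17 sits deepest: 10 → 7 → 5 → 11 → 17 — 4 edges from the root.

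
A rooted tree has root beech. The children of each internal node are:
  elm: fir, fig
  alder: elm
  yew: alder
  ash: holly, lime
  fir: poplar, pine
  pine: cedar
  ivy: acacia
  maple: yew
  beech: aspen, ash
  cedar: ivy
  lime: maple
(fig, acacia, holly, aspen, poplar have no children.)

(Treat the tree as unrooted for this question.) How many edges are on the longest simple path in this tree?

12

BFS from aspen reaches acacia last, at distance 12; BFS from acacia confirms no node is farther.
Path: aspen - beech - ash - lime - maple - yew - alder - elm - fir - pine - cedar - ivy - acacia.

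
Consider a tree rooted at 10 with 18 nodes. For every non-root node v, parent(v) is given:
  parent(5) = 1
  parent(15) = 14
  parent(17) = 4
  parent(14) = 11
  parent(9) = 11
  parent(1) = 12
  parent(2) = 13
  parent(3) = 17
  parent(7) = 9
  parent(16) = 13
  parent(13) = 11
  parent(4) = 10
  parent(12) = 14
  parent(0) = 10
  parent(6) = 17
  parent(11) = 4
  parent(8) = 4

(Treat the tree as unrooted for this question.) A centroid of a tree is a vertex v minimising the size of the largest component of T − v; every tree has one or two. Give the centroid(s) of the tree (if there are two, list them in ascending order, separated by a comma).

Removing 11 splits the tree into components of sizes 7, 5, 3, 2; the largest is 7 ≤ ⌊18/2⌋ = 9.
Every other node leaves some component of size > 9, so the centroid is unique.

11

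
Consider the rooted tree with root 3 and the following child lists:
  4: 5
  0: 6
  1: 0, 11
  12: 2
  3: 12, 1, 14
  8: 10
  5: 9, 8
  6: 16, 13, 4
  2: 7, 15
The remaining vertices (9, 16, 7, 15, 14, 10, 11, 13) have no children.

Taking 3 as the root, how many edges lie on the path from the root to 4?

4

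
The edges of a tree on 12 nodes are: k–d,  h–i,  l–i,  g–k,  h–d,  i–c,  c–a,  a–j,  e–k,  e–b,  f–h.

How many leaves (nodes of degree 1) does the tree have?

The leaves are b, f, g, j, l.
That is 5 leaves.

5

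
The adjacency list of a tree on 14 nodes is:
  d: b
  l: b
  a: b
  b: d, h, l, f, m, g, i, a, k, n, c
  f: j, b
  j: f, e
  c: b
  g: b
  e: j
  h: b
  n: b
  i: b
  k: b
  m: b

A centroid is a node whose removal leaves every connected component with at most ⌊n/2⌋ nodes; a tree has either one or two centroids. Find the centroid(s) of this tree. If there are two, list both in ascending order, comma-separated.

b

Delete b: the remaining components have sizes 3, 1, 1, 1, 1, 1, 1, 1, 1, 1, 1. Max 3 ≤ 7, so b is a centroid.
Every other node leaves some component of size > 7, so the centroid is unique.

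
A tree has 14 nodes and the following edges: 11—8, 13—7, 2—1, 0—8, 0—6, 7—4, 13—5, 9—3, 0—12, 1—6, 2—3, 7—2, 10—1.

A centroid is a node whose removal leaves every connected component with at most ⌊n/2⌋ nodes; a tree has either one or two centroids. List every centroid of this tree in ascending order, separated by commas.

1, 2

Delete 2: the remaining components have sizes 7, 4, 2. Max 7 ≤ 7, so 2 is a centroid.
Its neighbour 1 also leaves a largest component of size 7, so both are centroids.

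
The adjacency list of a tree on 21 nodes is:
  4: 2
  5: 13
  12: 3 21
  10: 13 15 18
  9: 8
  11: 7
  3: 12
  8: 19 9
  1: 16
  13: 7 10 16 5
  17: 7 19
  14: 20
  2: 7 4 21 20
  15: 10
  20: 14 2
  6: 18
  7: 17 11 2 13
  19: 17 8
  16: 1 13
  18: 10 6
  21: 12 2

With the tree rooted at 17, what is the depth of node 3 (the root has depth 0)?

Path from 17 to 3: 17–7–2–21–12–3, which has 5 edges.

5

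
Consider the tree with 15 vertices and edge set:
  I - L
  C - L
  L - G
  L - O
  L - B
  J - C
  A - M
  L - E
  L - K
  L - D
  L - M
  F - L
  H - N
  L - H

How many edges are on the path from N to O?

3

The path is N - H - L - O, which has 3 edges.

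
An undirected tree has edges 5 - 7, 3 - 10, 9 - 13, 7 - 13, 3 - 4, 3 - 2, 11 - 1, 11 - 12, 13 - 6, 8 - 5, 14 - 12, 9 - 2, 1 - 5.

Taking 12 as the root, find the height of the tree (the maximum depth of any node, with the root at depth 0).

9

A deepest node is 4, reached by 12-11-1-5-7-13-9-2-3-4.
That path has 9 edges, so the height is 9.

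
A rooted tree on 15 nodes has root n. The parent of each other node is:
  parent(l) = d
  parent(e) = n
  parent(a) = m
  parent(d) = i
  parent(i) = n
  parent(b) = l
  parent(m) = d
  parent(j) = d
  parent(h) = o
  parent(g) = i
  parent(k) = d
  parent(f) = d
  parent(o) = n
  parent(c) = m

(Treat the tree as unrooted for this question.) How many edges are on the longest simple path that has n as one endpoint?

4

A farthest node from n is a (c, b also at distance 4).
The path n – i – d – m – a has 4 edges.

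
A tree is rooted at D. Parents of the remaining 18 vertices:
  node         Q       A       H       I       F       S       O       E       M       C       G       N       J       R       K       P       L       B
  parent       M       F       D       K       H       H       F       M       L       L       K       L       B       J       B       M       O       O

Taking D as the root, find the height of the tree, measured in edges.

6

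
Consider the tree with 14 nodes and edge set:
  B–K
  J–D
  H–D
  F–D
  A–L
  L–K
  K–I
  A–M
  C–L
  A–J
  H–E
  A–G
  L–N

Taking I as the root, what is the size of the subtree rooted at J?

5

The subtree rooted at J contains: J, D, H, F, E — 5 nodes.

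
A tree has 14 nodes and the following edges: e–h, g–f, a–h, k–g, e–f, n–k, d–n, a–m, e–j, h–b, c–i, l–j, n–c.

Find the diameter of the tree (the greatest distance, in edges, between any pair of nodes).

9

BFS from i reaches m last, at distance 9; BFS from m confirms no node is farther.
Path: i - c - n - k - g - f - e - h - a - m.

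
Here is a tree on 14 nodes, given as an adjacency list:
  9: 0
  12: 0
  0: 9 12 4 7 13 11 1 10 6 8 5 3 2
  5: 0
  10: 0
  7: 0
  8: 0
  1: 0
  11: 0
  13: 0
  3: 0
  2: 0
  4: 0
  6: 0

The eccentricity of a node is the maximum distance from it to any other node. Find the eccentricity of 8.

2

The node farthest from 8 is 13 (2, 3, 4, 7, 12, 10, 9, 6, 11, 1, 5 also at distance 2), via 8 – 0 – 13 — 2 edges.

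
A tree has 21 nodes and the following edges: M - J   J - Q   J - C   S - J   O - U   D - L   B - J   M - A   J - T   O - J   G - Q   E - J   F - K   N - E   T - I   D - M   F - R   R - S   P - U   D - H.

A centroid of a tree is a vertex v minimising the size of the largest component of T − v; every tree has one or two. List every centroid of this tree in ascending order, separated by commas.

J

Removing J splits the tree into components of sizes 5, 4, 3, 2, 2, 2, 1, 1; the largest is 5 ≤ ⌊21/2⌋ = 10.
No neighbour of J does as well, so J is the unique centroid.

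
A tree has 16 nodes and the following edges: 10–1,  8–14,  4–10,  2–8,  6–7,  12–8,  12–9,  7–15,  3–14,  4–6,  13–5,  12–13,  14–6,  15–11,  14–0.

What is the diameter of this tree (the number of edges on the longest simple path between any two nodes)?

8

Starting from 5, a farthest node is 11 at distance 8.
One longest path: 5 - 13 - 12 - 8 - 14 - 6 - 7 - 15 - 11.
So the diameter is 8.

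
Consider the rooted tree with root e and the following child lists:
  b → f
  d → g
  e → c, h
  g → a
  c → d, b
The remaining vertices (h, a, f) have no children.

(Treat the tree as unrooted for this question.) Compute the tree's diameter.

5

Starting from h, a farthest node is a at distance 5.
One longest path: h – e – c – d – g – a.
So the diameter is 5.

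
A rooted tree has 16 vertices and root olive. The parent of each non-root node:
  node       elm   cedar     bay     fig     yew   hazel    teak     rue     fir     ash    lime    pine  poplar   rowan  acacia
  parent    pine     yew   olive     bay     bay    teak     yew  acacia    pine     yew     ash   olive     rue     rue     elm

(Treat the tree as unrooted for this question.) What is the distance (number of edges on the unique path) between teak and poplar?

Walking from teak: teak – yew – bay – olive – pine – elm – acacia – rue – poplar. Length 8.

8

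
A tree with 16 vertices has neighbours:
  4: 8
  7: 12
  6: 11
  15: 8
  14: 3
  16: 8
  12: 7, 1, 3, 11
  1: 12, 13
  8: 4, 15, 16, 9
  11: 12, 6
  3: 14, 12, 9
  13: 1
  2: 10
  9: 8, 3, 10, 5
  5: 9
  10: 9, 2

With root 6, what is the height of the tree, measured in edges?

6

The longest root-to-leaf path is 6–11–12–3–9–8–15 (6 edges).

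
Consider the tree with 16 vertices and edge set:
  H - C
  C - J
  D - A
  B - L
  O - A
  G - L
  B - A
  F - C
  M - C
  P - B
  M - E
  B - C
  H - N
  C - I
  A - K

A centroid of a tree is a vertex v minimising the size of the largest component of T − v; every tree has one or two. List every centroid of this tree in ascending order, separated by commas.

Removing B splits the tree into components of sizes 8, 4, 2, 1; the largest is 8 ≤ ⌊16/2⌋ = 8.
Its neighbour C also leaves a largest component of size 8, so both are centroids.

B, C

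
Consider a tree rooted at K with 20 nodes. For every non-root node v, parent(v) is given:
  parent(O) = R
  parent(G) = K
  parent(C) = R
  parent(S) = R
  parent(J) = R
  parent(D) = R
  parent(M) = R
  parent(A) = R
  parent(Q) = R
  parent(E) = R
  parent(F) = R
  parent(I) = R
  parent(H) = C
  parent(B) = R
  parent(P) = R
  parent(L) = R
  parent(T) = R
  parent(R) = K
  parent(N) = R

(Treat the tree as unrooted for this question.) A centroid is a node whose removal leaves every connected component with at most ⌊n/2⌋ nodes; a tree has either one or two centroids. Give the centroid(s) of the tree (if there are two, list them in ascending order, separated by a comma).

R

Delete R: the remaining components have sizes 2, 2, 1, 1, 1, 1, 1, 1, 1, 1, 1, 1, 1, 1, 1, 1, 1. Max 2 ≤ 10, so R is a centroid.
No neighbour of R does as well, so R is the unique centroid.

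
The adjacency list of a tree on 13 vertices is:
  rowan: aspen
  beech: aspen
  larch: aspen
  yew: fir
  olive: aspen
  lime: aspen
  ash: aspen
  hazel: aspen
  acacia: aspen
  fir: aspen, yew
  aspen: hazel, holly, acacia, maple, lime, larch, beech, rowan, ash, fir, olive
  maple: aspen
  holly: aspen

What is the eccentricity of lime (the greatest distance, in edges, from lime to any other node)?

3

Distances from lime peak at 3, attained at yew.
lime – aspen – fir – yew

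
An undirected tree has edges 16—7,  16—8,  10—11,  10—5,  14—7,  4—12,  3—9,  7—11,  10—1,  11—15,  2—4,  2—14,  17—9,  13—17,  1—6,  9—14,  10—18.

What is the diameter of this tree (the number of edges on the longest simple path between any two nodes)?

8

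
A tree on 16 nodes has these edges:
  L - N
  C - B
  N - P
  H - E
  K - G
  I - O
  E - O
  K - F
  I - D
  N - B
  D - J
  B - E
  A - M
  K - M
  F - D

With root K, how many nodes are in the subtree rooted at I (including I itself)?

9

The subtree rooted at I contains: I, O, E, H, B, C, N, P, L — 9 nodes.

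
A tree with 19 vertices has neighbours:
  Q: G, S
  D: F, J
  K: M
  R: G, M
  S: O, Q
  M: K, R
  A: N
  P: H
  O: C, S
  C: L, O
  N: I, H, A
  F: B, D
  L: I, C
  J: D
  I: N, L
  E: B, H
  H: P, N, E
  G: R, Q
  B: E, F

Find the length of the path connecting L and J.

8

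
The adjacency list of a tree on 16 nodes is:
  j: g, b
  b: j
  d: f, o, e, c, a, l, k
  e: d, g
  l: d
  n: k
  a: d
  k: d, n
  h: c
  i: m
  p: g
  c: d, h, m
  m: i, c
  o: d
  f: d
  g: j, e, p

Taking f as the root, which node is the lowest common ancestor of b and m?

d

Ancestors of b (toward the root): b, j, g, e, d, f.
Ancestors of m: m, c, d, f.
The deepest node appearing in both lists is d.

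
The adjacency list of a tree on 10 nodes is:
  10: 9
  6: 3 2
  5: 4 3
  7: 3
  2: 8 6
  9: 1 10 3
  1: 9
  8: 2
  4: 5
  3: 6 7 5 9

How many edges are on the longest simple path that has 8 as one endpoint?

Distances from 8 peak at 5, attained at 1 (10, 4 also at distance 5).
8–2–6–3–9–1

5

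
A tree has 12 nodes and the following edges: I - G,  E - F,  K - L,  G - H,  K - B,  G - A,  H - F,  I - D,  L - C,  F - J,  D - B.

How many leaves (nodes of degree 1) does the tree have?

4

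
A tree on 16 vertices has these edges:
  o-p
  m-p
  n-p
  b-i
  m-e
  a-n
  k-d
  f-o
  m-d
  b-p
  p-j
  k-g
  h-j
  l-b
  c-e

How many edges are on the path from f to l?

Walking from f: f - o - p - b - l. Length 4.

4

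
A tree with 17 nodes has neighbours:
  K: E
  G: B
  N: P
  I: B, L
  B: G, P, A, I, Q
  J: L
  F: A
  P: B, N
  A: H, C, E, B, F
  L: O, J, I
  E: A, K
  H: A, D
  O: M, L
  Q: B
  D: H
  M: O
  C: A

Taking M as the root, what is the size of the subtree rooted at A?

A's subtree: {A, E, H, C, F, K, D}, size 7.

7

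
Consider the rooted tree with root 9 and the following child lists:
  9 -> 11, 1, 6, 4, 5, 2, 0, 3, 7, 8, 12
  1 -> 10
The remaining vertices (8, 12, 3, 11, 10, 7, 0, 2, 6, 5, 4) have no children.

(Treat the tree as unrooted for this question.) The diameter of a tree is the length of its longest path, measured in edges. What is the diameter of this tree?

Starting from 10, a farthest node is 7 at distance 3.
One longest path: 10-1-9-7.
So the diameter is 3.

3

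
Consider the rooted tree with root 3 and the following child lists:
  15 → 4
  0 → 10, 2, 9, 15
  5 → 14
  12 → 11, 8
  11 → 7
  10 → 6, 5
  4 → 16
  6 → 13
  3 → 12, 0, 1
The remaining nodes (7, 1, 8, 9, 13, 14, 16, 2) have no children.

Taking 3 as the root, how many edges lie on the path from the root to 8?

Climbing from 8 to the root: 8 – 12 – 3. That's 2 steps.

2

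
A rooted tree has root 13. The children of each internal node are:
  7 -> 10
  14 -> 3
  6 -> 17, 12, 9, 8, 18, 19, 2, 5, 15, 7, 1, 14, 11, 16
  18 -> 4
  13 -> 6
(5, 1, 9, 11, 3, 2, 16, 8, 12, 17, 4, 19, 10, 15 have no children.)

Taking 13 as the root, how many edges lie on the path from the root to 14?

2

Climbing from 14 to the root: 14–6–13. That's 2 steps.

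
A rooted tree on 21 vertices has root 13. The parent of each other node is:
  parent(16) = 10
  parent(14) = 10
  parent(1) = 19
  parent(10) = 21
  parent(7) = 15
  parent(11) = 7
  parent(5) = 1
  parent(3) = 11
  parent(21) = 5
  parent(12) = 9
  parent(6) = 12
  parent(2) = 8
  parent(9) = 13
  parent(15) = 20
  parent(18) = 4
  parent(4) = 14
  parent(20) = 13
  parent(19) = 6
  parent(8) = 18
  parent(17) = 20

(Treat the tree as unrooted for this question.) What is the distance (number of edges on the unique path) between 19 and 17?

The path is 19 - 6 - 12 - 9 - 13 - 20 - 17, which has 6 edges.

6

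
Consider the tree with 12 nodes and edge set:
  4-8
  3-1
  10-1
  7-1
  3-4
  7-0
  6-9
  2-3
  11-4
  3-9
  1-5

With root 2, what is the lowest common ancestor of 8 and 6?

3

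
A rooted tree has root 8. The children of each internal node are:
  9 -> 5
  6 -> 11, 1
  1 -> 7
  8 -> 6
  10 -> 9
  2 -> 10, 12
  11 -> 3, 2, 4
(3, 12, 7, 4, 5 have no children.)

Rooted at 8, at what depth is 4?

3

Climbing from 4 to the root: 4 → 11 → 6 → 8. That's 3 steps.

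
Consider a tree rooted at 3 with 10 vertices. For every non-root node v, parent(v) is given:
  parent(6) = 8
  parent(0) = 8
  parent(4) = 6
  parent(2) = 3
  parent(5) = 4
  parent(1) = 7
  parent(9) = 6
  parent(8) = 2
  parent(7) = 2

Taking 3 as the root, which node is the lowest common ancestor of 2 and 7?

Ancestors of 2 (toward the root): 2, 3.
Ancestors of 7: 7, 2, 3.
The deepest node appearing in both lists is 2.

2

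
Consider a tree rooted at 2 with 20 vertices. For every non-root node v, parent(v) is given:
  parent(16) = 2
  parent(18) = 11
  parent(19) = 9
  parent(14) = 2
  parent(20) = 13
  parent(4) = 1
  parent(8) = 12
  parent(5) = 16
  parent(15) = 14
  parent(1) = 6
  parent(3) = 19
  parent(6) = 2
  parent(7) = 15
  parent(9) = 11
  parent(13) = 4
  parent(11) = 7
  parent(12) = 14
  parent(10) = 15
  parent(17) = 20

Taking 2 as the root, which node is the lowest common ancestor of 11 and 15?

15

Ancestors of 11 (toward the root): 11, 7, 15, 14, 2.
Ancestors of 15: 15, 14, 2.
The deepest node appearing in both lists is 15.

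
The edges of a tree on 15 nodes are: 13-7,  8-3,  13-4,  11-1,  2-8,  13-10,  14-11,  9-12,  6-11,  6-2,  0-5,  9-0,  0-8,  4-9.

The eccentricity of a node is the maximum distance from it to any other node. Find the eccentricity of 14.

9

Distances from 14 peak at 9, attained at 10 (7 also at distance 9).
14 – 11 – 6 – 2 – 8 – 0 – 9 – 4 – 13 – 10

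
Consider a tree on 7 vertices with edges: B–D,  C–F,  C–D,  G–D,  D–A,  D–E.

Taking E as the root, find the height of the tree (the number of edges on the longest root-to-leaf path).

F sits deepest: E–D–C–F — 3 edges from the root.

3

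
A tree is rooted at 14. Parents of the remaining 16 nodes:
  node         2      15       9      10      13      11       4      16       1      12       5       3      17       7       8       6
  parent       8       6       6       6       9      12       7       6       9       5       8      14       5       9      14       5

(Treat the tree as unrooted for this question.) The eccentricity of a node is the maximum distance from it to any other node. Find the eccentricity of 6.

Distances from 6 peak at 4, attained at 3.
6–5–8–14–3

4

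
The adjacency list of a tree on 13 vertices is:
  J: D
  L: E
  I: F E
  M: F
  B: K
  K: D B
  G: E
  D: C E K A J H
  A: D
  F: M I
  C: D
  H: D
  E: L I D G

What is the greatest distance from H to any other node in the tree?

Distances from H peak at 5, attained at M.
H – D – E – I – F – M

5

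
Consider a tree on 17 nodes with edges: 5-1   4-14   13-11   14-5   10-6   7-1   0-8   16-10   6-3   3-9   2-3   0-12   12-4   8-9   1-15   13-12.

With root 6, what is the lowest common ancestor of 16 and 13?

6

16's ancestor chain is 16, 10, 6 and 13's is 13, 12, 0, 8, 9, 3, 6; they first meet at 6.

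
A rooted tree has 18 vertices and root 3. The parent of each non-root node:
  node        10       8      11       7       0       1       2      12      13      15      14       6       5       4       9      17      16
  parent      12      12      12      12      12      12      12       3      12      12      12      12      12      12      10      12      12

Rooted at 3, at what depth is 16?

2

3–12–16 — 2 edges.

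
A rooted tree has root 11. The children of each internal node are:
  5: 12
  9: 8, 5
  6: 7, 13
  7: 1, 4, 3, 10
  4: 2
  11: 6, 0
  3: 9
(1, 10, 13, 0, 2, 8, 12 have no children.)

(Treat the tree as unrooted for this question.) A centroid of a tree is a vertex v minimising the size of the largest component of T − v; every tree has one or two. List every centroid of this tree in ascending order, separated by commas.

Removing 7 splits the tree into components of sizes 5, 4, 2, 1, 1; the largest is 5 ≤ ⌊14/2⌋ = 7.
No neighbour of 7 does as well, so 7 is the unique centroid.

7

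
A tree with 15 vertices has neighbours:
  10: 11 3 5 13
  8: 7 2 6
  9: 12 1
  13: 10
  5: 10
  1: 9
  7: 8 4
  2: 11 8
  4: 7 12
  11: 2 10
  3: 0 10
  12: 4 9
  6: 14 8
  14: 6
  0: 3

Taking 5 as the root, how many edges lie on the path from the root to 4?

Path from 5 to 4: 5 – 10 – 11 – 2 – 8 – 7 – 4, which has 6 edges.

6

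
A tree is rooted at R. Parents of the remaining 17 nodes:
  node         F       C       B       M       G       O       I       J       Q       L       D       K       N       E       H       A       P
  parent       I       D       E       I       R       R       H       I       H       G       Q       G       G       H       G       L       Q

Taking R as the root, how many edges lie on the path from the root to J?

Climbing from J to the root: J → I → H → G → R. That's 4 steps.

4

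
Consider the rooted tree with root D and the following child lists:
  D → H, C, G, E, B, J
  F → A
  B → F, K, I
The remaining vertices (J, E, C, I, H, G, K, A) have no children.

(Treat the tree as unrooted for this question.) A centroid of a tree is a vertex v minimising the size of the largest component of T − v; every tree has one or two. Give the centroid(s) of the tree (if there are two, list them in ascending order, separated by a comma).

Delete D: the remaining components have sizes 5, 1, 1, 1, 1, 1. Max 5 ≤ 5, so D is a centroid.
Every other node leaves some component of size > 5, so the centroid is unique.

D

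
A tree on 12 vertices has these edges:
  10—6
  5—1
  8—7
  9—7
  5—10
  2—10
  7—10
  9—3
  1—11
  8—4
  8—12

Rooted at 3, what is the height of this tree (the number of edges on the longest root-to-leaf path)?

6

11 sits deepest: 3 → 9 → 7 → 10 → 5 → 1 → 11 — 6 edges from the root.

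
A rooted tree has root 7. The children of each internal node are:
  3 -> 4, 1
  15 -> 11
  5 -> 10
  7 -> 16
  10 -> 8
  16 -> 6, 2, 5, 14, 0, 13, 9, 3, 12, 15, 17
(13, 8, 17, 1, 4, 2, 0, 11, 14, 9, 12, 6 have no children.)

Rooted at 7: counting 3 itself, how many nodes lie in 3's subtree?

The subtree rooted at 3 contains: 3, 1, 4 — 3 nodes.

3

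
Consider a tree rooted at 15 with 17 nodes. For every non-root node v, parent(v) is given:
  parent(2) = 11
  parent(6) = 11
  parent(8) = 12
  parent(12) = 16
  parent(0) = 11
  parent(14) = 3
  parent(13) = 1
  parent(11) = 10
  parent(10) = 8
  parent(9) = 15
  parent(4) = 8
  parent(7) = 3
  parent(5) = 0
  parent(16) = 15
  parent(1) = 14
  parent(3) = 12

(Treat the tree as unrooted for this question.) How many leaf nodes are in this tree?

7

The leaves are 2, 4, 5, 6, 7, 9, 13.
That is 7 leaves.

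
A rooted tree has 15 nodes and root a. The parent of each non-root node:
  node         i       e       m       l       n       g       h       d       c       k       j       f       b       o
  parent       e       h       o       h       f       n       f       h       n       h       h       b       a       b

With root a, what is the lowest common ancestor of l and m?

b

Ancestors of l (toward the root): l, h, f, b, a.
Ancestors of m: m, o, b, a.
The deepest node appearing in both lists is b.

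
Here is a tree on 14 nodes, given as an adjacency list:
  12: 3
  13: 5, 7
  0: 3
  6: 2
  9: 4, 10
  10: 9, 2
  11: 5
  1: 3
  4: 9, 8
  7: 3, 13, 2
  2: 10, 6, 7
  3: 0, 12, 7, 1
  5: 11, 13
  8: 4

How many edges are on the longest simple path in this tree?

Starting from 11, a farthest node is 8 at distance 8.
One longest path: 11 - 5 - 13 - 7 - 2 - 10 - 9 - 4 - 8.
So the diameter is 8.

8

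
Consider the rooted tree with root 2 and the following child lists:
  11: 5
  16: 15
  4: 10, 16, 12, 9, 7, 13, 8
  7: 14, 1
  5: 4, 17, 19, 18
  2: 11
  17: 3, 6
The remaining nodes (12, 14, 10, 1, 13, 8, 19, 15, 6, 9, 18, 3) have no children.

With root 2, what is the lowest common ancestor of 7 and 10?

4

Ancestors of 7 (toward the root): 7, 4, 5, 11, 2.
Ancestors of 10: 10, 4, 5, 11, 2.
The deepest node appearing in both lists is 4.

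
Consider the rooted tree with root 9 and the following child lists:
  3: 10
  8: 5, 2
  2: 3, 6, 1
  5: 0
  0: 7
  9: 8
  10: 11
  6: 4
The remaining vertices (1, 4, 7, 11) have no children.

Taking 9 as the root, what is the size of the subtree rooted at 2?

7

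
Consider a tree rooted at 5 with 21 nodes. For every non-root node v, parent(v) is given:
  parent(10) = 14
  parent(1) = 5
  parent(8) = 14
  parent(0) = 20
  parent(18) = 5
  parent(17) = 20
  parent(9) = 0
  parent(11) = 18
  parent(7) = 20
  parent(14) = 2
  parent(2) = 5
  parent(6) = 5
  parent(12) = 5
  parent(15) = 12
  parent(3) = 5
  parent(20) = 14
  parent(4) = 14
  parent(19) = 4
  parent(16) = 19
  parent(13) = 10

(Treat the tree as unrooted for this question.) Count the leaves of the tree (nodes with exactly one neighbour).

The leaves are 1, 3, 6, 7, 8, 9, 11, 13, 15, 16, 17.
That is 11 leaves.

11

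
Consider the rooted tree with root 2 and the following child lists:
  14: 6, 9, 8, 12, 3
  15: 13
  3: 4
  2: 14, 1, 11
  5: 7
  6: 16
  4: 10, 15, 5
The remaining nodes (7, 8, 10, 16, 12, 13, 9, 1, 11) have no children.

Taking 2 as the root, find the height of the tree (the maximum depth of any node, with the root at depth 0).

The longest root-to-leaf path is 2-14-3-4-15-13 (5 edges).

5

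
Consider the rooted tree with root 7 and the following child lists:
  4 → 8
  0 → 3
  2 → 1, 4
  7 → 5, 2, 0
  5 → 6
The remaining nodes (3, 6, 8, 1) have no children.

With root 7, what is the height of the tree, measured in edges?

3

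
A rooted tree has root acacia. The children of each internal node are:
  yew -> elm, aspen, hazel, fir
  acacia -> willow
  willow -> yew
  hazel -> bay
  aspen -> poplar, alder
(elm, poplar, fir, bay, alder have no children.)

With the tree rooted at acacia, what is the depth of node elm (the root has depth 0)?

acacia – willow – yew – elm — 3 edges.

3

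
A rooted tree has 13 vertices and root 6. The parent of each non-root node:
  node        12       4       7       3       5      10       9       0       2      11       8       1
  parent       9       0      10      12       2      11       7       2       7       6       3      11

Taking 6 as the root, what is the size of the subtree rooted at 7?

9

Descendants of 7 (including itself): 7, 9, 2, 12, 0, 5, 3, 4, 8. That's 9.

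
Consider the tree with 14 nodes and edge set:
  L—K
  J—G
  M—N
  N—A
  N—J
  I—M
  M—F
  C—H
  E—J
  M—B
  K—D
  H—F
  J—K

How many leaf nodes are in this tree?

8

The leaves are A, B, C, D, E, G, I, L.
That is 8 leaves.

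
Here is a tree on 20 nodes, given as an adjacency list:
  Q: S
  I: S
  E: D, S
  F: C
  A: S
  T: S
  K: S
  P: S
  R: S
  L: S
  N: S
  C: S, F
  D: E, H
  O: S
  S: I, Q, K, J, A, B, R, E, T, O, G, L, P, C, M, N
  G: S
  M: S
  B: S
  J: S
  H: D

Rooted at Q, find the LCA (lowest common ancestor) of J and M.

S

J's ancestor chain is J, S, Q and M's is M, S, Q; they first meet at S.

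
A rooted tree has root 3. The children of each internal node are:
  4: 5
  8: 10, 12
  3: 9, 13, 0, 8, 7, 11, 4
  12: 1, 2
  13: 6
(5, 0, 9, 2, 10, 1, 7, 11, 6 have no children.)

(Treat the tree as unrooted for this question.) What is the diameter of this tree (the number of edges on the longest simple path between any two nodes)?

5

Starting from 1, a farthest node is 5 at distance 5.
One longest path: 1 – 12 – 8 – 3 – 4 – 5.
So the diameter is 5.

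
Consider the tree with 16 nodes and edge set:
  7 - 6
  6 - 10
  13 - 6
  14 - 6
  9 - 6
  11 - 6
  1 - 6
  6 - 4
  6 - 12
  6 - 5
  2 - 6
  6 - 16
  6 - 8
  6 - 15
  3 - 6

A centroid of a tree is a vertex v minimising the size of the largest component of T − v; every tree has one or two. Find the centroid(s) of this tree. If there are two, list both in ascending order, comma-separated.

Removing 6 splits the tree into components of sizes 1, 1, 1, 1, 1, 1, 1, 1, 1, 1, 1, 1, 1, 1, 1; the largest is 1 ≤ ⌊16/2⌋ = 8.
No neighbour of 6 does as well, so 6 is the unique centroid.

6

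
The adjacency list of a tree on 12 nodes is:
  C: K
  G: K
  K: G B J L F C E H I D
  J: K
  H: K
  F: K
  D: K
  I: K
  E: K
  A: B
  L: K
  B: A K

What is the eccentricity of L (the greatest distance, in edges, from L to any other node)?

The node farthest from L is A, via L–K–B–A — 3 edges.

3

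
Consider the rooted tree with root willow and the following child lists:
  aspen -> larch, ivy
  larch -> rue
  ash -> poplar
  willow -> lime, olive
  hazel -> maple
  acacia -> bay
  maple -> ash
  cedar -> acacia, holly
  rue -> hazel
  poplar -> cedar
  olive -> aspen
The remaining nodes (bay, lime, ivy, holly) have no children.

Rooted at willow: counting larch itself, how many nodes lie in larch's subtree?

larch's subtree: {larch, rue, hazel, maple, ash, poplar, cedar, holly, acacia, bay}, size 10.

10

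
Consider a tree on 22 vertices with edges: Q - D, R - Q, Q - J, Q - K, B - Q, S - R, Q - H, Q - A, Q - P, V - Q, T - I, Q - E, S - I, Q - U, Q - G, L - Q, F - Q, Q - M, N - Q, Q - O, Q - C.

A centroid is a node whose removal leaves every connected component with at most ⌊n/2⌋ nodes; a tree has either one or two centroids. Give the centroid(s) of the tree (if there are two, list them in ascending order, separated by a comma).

Q

Removing Q splits the tree into components of sizes 4, 1, 1, 1, 1, 1, 1, 1, 1, 1, 1, 1, 1, 1, 1, 1, 1, 1; the largest is 4 ≤ ⌊22/2⌋ = 11.
Every other node leaves some component of size > 11, so the centroid is unique.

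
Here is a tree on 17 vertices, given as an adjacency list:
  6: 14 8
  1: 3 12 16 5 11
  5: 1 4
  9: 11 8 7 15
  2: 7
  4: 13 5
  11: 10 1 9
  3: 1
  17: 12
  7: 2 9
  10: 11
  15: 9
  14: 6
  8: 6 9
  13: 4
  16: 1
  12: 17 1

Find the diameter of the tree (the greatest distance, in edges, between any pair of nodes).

8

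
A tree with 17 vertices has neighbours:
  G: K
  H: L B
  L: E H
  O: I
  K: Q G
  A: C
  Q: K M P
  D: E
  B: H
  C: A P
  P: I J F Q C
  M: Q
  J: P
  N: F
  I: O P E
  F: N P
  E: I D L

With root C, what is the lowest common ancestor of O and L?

O's ancestor chain is O, I, P, C and L's is L, E, I, P, C; they first meet at I.

I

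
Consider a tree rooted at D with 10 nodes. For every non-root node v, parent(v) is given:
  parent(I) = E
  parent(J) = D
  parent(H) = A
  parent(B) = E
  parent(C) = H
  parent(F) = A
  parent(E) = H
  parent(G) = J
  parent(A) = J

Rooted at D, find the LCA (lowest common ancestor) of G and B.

J

Ancestors of G (toward the root): G, J, D.
Ancestors of B: B, E, H, A, J, D.
The deepest node appearing in both lists is J.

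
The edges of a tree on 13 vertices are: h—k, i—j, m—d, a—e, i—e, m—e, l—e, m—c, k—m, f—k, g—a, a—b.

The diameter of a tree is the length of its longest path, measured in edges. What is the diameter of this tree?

Starting from b, a farthest node is f at distance 5.
One longest path: b–a–e–m–k–f.
So the diameter is 5.

5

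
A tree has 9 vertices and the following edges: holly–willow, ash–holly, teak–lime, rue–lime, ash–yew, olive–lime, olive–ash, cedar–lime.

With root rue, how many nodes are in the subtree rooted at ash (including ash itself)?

4

ash's subtree: {ash, yew, holly, willow}, size 4.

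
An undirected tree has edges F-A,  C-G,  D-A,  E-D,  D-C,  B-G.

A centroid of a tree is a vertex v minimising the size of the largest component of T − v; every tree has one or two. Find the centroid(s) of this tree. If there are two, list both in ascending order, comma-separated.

If D is removed the pieces have sizes 3, 2, 1, all ≤ ⌊7/2⌋ = 3.
Every other node leaves some component of size > 3, so the centroid is unique.

D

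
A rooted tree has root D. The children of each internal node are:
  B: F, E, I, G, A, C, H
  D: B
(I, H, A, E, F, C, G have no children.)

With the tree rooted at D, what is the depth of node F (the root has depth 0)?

2

Climbing from F to the root: F – B – D. That's 2 steps.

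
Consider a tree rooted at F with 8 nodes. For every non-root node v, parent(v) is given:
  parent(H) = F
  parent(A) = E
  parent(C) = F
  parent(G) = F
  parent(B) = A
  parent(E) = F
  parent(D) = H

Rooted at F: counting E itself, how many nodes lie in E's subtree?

3

Descendants of E (including itself): E, A, B. That's 3.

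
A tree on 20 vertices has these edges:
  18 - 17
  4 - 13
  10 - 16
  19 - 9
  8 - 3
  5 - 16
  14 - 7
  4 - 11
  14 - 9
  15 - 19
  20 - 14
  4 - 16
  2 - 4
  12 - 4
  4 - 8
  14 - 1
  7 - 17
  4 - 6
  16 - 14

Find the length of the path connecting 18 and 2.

Walking from 18: 18 – 17 – 7 – 14 – 16 – 4 – 2. Length 6.

6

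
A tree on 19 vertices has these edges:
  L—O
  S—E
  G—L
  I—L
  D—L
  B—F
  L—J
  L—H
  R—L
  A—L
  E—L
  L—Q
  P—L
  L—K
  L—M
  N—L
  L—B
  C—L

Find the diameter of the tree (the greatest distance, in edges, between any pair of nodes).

4

Starting from S, a farthest node is F at distance 4.
One longest path: S - E - L - B - F.
So the diameter is 4.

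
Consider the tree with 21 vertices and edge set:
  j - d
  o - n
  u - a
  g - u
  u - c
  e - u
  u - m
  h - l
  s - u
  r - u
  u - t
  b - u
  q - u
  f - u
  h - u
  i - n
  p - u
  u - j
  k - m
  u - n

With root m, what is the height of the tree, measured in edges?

A deepest node is i, reached by m–u–n–i.
That path has 3 edges, so the height is 3.

3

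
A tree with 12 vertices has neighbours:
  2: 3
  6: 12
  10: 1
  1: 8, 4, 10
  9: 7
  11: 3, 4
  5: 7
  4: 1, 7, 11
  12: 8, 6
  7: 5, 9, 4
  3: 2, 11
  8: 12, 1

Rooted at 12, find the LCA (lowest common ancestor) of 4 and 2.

4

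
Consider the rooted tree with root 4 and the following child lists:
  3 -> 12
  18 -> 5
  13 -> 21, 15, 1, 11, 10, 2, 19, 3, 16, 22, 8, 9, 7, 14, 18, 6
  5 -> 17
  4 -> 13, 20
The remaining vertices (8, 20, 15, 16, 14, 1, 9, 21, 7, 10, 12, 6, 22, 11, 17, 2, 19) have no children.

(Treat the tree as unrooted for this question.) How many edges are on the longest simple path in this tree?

BFS from 17 reaches 20 last, at distance 5; BFS from 20 confirms no node is farther.
Path: 17 - 5 - 18 - 13 - 4 - 20.

5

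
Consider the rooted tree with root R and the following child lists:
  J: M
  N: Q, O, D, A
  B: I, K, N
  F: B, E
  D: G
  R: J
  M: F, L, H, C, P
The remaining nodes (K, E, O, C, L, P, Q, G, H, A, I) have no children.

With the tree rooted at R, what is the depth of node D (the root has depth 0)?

6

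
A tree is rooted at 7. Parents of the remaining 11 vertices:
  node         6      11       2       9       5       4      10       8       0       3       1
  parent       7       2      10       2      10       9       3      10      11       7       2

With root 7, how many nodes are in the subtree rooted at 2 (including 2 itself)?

Descendants of 2 (including itself): 2, 11, 9, 1, 0, 4. That's 6.

6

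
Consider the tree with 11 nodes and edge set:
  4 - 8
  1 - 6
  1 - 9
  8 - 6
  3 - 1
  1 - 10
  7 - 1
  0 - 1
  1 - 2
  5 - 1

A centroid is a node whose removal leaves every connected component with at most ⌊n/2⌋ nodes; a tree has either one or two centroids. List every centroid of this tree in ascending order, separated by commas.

Delete 1: the remaining components have sizes 3, 1, 1, 1, 1, 1, 1, 1. Max 3 ≤ 5, so 1 is a centroid.
No neighbour of 1 does as well, so 1 is the unique centroid.

1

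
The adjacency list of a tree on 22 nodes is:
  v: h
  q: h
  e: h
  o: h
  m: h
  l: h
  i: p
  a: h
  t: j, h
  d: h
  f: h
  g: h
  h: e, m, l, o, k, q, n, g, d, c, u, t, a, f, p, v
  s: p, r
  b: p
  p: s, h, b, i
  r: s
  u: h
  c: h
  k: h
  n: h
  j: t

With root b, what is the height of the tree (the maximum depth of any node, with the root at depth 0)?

A deepest node is j, reached by b – p – h – t – j.
That path has 4 edges, so the height is 4.

4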